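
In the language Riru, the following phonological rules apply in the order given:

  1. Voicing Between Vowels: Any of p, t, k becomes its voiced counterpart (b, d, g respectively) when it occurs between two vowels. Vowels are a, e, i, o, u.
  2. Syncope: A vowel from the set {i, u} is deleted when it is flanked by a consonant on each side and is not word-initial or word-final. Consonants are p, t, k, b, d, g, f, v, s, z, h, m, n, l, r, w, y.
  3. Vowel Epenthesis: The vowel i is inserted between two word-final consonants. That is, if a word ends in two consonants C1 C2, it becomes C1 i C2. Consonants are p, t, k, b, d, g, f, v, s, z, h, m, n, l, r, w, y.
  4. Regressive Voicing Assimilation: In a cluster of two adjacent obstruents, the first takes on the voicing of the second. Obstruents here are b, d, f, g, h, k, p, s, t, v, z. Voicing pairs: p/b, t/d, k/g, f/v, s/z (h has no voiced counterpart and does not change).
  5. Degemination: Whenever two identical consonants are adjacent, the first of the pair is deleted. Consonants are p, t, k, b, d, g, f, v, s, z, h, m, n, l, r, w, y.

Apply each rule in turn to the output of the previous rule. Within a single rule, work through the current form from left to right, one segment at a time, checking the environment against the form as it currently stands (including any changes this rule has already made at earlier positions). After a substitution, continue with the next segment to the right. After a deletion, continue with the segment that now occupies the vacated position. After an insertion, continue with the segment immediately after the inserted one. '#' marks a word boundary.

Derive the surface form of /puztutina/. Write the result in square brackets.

1 Voicing Between Vowels: [puztutina] → [puztudina]
2 Syncope: [puztudina] → [pztdna]
3 Vowel Epenthesis: no change — [pztdna]
4 Regressive Voicing Assimilation: [pztdna] → [bsddna]
5 Degemination: [bsddna] → [bsdna]

[bsdna]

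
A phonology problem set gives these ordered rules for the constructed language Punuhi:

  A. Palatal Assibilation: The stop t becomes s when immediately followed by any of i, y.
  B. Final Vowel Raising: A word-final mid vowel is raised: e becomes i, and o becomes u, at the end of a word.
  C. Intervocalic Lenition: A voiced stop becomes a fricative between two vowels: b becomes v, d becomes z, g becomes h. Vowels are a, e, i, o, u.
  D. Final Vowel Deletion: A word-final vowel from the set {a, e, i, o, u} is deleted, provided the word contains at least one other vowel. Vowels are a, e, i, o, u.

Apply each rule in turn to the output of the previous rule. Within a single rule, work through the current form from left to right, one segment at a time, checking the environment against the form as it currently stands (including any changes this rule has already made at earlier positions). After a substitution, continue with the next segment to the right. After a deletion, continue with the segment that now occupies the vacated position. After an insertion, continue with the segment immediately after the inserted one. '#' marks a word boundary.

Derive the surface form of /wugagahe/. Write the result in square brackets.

A Palatal Assibilation: no change — [wugagahe]
B Final Vowel Raising: [wugagahe] → [wugagahi]
C Intervocalic Lenition: [wugagahi] → [wuhahahi]
D Final Vowel Deletion: [wuhahahi] → [wuhahah]

[wuhahah]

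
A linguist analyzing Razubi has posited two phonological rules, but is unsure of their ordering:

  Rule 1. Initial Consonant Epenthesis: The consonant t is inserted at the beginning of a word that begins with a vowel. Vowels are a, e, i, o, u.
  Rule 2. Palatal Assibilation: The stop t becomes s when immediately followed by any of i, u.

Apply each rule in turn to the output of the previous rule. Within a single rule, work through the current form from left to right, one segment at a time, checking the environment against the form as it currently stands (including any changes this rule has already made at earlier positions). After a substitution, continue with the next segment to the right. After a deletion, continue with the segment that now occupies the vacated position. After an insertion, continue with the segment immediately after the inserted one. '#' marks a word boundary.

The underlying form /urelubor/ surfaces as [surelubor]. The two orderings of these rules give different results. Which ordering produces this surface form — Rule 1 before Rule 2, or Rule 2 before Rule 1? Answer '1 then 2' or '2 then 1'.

1 then 2

Order 1 then 2:
  1 Initial Consonant Epenthesis: [urelubor] → [turelubor]
  2 Palatal Assibilation: [turelubor] → [surelubor]
  result: [surelubor]
Order 2 then 1:
  2 Palatal Assibilation: no change — [urelubor]
  1 Initial Consonant Epenthesis: [urelubor] → [turelubor]
  result: [turelubor]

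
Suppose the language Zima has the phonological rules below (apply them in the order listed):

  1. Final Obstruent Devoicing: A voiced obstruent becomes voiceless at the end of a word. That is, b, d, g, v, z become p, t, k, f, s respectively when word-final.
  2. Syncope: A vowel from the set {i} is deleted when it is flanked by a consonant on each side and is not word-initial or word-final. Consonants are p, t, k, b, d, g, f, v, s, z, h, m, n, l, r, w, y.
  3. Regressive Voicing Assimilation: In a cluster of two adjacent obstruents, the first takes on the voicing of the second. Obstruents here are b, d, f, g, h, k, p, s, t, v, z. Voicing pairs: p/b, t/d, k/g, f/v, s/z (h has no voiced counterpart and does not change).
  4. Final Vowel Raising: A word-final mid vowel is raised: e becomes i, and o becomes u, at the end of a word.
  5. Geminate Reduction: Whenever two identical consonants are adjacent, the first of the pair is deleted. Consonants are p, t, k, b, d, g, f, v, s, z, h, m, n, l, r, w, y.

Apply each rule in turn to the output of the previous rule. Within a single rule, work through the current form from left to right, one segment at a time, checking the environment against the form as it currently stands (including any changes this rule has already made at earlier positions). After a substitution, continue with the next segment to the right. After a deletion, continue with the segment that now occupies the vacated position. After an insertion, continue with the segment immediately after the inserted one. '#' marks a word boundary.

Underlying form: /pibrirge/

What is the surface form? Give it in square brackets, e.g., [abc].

[brgi]

1 Final Obstruent Devoicing: no change — [pibrirge]
2 Syncope: [pibrirge] → [pbrrge]
3 Regressive Voicing Assimilation: [pbrrge] → [bbrrge]
4 Final Vowel Raising: [bbrrge] → [bbrrgi]
5 Geminate Reduction: [bbrrgi] → [brgi]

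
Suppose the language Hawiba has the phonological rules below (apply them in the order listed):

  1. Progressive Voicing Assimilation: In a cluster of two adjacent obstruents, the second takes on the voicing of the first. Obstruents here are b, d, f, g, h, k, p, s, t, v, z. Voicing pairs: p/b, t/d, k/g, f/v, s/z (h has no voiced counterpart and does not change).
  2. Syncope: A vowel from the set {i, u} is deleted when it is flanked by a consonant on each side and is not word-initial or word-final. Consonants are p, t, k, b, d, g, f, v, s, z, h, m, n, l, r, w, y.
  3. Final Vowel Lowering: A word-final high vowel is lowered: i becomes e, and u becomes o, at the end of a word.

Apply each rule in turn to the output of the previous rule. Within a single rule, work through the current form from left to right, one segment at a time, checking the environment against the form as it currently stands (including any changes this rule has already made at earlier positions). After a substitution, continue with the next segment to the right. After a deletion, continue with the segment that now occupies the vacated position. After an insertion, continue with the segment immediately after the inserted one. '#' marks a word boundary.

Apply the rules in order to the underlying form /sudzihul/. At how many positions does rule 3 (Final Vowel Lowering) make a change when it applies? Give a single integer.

0

1 Progressive Voicing Assimilation: no change — [sudzihul]
2 Syncope: [sudzihul] → [sdzhl]
3 Final Vowel Lowering: no change — [sdzhl]
Rule 3 changed 0 position(s).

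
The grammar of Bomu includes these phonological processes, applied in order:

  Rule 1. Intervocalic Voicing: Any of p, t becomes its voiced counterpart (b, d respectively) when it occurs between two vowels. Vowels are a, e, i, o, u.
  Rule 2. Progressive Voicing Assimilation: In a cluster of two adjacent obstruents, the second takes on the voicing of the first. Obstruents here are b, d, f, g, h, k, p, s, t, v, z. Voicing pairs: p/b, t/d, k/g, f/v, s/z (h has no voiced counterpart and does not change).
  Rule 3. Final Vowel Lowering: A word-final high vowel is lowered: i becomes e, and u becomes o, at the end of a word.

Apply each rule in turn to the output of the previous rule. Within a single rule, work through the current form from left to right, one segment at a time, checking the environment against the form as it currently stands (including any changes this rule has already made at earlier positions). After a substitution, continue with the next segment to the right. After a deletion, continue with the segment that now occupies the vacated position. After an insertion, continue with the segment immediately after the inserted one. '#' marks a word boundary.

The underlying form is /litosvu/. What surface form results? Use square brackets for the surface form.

[lidosfo]

Rule 1 Intervocalic Voicing: [litosvu] → [lidosvu]
Rule 2 Progressive Voicing Assimilation: [lidosvu] → [lidosfu]
Rule 3 Final Vowel Lowering: [lidosfu] → [lidosfo]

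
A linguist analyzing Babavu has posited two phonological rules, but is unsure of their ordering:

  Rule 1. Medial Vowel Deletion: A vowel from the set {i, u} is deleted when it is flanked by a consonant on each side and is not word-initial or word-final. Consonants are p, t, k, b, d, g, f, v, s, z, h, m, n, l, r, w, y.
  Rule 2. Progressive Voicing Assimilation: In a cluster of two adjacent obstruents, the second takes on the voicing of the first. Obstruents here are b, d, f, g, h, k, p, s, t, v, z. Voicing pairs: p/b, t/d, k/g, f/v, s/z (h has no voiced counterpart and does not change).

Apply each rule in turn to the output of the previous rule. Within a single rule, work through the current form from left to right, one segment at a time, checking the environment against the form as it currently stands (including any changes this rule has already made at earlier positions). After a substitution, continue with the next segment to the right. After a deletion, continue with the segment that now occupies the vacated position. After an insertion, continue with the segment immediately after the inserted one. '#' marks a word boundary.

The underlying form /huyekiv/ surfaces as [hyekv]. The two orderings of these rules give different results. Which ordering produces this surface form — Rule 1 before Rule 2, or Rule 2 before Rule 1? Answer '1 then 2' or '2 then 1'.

2 then 1

Order 1 then 2:
  1 Medial Vowel Deletion: [huyekiv] → [hyekv]
  2 Progressive Voicing Assimilation: [hyekv] → [hyekf]
  result: [hyekf]
Order 2 then 1:
  2 Progressive Voicing Assimilation: no change — [huyekiv]
  1 Medial Vowel Deletion: [huyekiv] → [hyekv]
  result: [hyekv]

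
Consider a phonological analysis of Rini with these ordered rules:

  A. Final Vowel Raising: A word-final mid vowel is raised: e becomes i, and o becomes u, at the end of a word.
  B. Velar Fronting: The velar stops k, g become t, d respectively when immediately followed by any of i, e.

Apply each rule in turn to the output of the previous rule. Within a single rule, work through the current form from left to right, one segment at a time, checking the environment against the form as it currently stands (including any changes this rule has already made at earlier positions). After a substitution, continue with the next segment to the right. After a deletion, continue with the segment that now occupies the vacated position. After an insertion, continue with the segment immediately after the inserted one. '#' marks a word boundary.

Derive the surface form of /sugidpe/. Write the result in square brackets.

A Final Vowel Raising: [sugidpe] → [sugidpi]
B Velar Fronting: [sugidpi] → [sudidpi]

[sudidpi]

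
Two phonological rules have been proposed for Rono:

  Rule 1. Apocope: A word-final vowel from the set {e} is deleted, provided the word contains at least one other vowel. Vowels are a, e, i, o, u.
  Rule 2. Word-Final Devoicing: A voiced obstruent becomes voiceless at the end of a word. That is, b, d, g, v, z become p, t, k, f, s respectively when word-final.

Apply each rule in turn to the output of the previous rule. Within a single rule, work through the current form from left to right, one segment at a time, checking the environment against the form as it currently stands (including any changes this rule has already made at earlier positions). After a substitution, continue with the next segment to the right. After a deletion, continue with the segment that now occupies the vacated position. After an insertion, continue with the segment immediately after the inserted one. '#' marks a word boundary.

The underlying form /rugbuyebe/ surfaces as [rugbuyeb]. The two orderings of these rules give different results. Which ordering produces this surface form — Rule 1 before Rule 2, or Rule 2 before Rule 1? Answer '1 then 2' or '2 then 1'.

Order 1 then 2:
  1 Apocope: [rugbuyebe] → [rugbuyeb]
  2 Word-Final Devoicing: [rugbuyeb] → [rugbuyep]
  result: [rugbuyep]
Order 2 then 1:
  2 Word-Final Devoicing: no change — [rugbuyebe]
  1 Apocope: [rugbuyebe] → [rugbuyeb]
  result: [rugbuyeb]

2 then 1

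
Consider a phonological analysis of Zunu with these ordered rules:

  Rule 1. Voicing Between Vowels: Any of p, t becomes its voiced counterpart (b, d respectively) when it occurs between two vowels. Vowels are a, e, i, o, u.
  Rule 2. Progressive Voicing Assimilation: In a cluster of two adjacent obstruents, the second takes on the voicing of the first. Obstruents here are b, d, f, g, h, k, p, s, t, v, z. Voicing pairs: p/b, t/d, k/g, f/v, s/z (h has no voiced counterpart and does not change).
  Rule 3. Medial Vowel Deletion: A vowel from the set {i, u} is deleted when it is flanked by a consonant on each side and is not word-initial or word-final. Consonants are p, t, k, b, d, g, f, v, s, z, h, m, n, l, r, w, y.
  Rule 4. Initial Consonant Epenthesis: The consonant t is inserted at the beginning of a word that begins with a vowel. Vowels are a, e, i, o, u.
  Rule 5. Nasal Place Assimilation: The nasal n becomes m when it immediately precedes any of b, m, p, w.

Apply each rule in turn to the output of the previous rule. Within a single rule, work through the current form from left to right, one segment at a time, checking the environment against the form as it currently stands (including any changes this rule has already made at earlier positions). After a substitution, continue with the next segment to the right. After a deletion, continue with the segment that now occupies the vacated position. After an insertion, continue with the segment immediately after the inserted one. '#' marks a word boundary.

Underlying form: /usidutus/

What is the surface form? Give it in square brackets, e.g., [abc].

Rule 1 Voicing Between Vowels: [usidutus] → [usidudus]
Rule 2 Progressive Voicing Assimilation: no change — [usidudus]
Rule 3 Medial Vowel Deletion: [usidudus] → [usdds]
Rule 4 Initial Consonant Epenthesis: [usdds] → [tusdds]
Rule 5 Nasal Place Assimilation: no change — [tusdds]

[tusdds]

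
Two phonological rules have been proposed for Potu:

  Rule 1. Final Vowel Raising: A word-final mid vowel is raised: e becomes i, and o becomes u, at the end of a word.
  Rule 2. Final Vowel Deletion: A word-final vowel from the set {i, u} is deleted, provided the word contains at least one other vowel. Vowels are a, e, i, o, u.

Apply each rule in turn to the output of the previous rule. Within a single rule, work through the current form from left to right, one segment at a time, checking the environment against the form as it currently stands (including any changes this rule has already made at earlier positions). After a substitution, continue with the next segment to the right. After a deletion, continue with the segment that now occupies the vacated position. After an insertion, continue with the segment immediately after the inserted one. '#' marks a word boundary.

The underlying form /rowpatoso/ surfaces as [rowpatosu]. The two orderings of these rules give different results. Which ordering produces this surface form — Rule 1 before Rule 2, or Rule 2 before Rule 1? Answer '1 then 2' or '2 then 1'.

Order 1 then 2:
  1 Final Vowel Raising: [rowpatoso] → [rowpatosu]
  2 Final Vowel Deletion: [rowpatosu] → [rowpatos]
  result: [rowpatos]
Order 2 then 1:
  2 Final Vowel Deletion: no change — [rowpatoso]
  1 Final Vowel Raising: [rowpatoso] → [rowpatosu]
  result: [rowpatosu]

2 then 1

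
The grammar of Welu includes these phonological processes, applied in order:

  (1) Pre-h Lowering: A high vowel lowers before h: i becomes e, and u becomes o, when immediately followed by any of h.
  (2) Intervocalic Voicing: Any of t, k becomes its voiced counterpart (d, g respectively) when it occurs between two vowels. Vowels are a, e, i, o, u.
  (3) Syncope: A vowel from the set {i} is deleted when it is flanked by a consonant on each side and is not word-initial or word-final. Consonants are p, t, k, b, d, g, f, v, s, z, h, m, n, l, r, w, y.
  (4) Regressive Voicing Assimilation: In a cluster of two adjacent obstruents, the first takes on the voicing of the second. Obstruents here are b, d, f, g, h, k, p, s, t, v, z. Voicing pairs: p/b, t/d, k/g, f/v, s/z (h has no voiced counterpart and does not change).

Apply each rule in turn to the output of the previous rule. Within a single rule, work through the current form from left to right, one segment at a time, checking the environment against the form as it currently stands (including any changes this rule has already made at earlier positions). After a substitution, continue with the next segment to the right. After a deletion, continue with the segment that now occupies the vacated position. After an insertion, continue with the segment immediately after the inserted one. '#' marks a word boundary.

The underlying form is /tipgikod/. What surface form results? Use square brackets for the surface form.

(1) Pre-h Lowering: no change — [tipgikod]
(2) Intervocalic Voicing: [tipgikod] → [tipgigod]
(3) Syncope: [tipgigod] → [tpggod]
(4) Regressive Voicing Assimilation: [tpggod] → [tbggod]

[tbggod]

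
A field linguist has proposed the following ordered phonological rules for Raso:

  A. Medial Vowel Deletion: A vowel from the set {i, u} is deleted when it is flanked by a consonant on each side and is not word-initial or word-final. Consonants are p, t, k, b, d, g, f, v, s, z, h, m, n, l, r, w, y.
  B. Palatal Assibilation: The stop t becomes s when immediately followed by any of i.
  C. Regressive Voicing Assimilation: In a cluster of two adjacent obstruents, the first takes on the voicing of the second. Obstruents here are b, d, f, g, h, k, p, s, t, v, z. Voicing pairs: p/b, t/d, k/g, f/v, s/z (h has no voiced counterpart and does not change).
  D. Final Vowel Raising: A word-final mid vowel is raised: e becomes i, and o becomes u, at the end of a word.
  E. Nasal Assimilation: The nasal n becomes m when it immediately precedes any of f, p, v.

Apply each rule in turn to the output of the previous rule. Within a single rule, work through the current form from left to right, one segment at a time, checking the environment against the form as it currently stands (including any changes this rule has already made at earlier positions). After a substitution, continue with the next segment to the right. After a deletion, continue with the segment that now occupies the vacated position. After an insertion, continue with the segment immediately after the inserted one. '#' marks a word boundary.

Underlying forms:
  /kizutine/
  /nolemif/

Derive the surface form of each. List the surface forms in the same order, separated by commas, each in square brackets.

/kizutine/:
  A Medial Vowel Deletion: [kizutine] → [kztne]
  B Palatal Assibilation: no change — [kztne]
  C Regressive Voicing Assimilation: [kztne] → [gstne]
  D Final Vowel Raising: [gstne] → [gstni]
  E Nasal Assimilation: no change — [gstni]
/nolemif/:
  A Medial Vowel Deletion: [nolemif] → [nolemf]
  B Palatal Assibilation: no change — [nolemf]
  C Regressive Voicing Assimilation: no change — [nolemf]
  D Final Vowel Raising: no change — [nolemf]
  E Nasal Assimilation: no change — [nolemf]

[gstni], [nolemf]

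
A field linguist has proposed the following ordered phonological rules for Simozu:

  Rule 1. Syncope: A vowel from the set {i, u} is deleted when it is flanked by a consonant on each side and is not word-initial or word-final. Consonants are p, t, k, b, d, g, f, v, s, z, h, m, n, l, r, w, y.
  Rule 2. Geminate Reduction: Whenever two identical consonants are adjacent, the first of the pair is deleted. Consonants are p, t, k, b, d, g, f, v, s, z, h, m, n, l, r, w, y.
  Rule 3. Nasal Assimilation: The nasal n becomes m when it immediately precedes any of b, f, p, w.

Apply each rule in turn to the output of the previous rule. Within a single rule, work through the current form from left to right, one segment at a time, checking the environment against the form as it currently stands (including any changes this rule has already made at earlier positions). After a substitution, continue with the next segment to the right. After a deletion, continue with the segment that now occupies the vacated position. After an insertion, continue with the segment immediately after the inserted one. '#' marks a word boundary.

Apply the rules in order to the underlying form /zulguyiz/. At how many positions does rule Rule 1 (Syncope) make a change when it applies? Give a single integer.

Rule 1 Syncope: [zulguyiz] → [zlgyz]
Rule 2 Geminate Reduction: no change — [zlgyz]
Rule 3 Nasal Assimilation: no change — [zlgyz]
Rule Rule 1 changed 3 position(s).

3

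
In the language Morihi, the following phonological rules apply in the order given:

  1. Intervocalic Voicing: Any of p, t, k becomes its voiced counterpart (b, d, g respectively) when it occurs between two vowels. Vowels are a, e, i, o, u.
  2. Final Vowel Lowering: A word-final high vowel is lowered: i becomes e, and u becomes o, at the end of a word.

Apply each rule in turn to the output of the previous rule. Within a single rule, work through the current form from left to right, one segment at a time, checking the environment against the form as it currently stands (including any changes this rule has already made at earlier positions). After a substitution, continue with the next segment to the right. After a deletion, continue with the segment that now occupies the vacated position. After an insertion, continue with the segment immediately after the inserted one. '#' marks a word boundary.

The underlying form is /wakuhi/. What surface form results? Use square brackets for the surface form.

[waguhe]

1 Intervocalic Voicing: [wakuhi] → [waguhi]
2 Final Vowel Lowering: [waguhi] → [waguhe]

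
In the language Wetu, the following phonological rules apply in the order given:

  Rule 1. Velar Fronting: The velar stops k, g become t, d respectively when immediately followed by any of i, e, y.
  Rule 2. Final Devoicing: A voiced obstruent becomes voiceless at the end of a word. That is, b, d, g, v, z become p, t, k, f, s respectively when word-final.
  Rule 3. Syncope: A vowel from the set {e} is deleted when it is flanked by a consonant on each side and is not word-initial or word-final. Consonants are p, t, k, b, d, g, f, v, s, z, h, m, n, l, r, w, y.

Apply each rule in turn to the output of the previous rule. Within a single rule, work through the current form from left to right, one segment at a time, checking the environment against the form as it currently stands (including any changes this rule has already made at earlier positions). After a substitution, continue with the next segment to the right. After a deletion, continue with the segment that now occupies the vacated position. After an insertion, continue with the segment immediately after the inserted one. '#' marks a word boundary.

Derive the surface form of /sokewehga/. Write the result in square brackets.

[sotwhga]

Rule 1 Velar Fronting: [sokewehga] → [sotewehga]
Rule 2 Final Devoicing: no change — [sotewehga]
Rule 3 Syncope: [sotewehga] → [sotwhga]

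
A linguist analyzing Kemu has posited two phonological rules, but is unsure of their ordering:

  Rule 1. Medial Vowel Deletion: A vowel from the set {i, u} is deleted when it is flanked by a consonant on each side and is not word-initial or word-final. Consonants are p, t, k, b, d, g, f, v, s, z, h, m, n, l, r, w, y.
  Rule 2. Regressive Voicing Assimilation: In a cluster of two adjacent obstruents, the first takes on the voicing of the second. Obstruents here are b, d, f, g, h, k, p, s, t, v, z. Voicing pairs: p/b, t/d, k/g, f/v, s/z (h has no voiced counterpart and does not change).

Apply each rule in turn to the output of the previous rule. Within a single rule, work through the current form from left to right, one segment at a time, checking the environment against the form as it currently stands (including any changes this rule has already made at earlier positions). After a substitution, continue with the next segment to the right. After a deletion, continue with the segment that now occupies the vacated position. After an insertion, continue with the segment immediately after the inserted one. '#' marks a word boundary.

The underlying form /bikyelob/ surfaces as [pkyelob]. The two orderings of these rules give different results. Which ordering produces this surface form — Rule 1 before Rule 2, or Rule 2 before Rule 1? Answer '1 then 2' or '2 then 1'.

1 then 2

Order 1 then 2:
  1 Medial Vowel Deletion: [bikyelob] → [bkyelob]
  2 Regressive Voicing Assimilation: [bkyelob] → [pkyelob]
  result: [pkyelob]
Order 2 then 1:
  2 Regressive Voicing Assimilation: no change — [bikyelob]
  1 Medial Vowel Deletion: [bikyelob] → [bkyelob]
  result: [bkyelob]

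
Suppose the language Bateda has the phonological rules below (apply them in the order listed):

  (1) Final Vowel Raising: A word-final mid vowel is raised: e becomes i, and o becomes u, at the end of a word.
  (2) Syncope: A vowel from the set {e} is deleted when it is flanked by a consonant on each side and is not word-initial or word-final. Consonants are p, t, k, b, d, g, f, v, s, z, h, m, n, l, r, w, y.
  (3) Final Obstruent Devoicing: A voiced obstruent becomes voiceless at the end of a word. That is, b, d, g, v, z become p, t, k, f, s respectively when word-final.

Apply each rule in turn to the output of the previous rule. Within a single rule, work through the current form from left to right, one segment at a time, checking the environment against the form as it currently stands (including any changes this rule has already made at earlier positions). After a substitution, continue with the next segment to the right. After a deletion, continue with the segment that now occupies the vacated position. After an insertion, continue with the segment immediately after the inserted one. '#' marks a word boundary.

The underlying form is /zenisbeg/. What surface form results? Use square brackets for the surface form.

[znisbk]

(1) Final Vowel Raising: no change — [zenisbeg]
(2) Syncope: [zenisbeg] → [znisbg]
(3) Final Obstruent Devoicing: [znisbg] → [znisbk]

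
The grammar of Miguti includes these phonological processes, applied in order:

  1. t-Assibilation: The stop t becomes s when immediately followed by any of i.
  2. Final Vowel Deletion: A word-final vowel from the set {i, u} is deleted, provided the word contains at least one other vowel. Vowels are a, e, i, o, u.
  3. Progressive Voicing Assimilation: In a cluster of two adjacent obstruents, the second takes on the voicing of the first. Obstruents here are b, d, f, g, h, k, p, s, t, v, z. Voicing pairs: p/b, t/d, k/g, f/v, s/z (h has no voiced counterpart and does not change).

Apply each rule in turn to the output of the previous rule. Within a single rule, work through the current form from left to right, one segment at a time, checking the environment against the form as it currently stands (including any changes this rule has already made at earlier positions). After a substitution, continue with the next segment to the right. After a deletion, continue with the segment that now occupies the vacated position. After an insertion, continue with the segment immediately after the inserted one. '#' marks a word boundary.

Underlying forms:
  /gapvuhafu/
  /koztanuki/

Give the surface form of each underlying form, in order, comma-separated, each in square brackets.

[gapfuhaf], [kozdanuk]

/gapvuhafu/:
  1 t-Assibilation: no change — [gapvuhafu]
  2 Final Vowel Deletion: [gapvuhafu] → [gapvuhaf]
  3 Progressive Voicing Assimilation: [gapvuhaf] → [gapfuhaf]
/koztanuki/:
  1 t-Assibilation: no change — [koztanuki]
  2 Final Vowel Deletion: [koztanuki] → [koztanuk]
  3 Progressive Voicing Assimilation: [koztanuk] → [kozdanuk]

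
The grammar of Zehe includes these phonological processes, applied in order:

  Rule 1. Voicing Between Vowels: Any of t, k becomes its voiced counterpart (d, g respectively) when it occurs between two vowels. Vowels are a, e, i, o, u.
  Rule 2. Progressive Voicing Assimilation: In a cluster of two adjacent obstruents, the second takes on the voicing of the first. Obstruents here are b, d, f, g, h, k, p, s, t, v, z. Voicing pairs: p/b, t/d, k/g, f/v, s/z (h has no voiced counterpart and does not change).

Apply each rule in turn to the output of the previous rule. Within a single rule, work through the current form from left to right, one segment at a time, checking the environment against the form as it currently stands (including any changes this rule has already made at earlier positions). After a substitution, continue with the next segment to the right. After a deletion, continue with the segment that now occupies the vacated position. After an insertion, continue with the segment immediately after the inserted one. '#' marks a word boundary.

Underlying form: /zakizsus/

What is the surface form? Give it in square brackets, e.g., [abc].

[zagizzus]

Rule 1 Voicing Between Vowels: [zakizsus] → [zagizsus]
Rule 2 Progressive Voicing Assimilation: [zagizsus] → [zagizzus]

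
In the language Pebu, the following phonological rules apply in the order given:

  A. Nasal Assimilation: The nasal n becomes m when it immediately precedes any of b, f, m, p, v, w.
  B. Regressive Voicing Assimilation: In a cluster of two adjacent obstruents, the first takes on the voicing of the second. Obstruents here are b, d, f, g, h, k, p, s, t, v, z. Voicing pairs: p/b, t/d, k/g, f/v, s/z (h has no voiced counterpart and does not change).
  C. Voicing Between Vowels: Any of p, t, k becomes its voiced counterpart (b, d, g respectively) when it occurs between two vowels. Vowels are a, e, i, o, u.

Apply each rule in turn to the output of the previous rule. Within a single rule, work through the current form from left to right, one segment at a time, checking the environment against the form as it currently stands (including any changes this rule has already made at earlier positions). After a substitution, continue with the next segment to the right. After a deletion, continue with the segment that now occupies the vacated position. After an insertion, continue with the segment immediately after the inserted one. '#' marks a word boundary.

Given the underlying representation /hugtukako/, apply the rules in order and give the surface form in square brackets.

A Nasal Assimilation: no change — [hugtukako]
B Regressive Voicing Assimilation: [hugtukako] → [huktukako]
C Voicing Between Vowels: [huktukako] → [huktugago]

[huktugago]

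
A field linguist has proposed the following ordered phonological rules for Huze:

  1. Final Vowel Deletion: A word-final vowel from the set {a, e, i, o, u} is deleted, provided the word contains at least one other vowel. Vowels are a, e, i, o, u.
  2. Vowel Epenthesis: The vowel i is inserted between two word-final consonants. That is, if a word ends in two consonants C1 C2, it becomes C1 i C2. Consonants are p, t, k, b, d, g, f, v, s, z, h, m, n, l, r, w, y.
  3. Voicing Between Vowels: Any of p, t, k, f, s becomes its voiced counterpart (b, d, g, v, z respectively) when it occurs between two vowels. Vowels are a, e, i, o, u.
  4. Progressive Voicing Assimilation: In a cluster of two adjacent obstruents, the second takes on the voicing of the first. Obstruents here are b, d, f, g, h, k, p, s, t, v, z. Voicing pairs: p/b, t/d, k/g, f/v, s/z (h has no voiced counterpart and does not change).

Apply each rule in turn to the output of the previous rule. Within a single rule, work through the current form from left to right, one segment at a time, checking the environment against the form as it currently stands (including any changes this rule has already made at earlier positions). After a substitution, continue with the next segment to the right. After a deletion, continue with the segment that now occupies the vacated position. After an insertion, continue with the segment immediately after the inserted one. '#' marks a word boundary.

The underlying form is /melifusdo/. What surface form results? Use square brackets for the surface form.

1 Final Vowel Deletion: [melifusdo] → [melifusd]
2 Vowel Epenthesis: [melifusd] → [melifusid]
3 Voicing Between Vowels: [melifusid] → [melivuzid]
4 Progressive Voicing Assimilation: no change — [melivuzid]

[melivuzid]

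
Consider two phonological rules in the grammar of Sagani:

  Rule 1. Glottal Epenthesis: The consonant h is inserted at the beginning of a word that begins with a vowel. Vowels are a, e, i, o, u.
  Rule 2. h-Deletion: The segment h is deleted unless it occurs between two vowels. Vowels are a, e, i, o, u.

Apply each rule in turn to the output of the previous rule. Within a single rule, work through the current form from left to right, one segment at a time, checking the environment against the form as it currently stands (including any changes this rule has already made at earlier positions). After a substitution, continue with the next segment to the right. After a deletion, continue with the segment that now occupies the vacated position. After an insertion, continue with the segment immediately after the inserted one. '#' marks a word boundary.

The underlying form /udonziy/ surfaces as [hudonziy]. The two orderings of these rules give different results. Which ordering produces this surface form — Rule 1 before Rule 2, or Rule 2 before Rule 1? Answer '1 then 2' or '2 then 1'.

2 then 1

Order 1 then 2:
  1 Glottal Epenthesis: [udonziy] → [hudonziy]
  2 h-Deletion: [hudonziy] → [udonziy]
  result: [udonziy]
Order 2 then 1:
  2 h-Deletion: no change — [udonziy]
  1 Glottal Epenthesis: [udonziy] → [hudonziy]
  result: [hudonziy]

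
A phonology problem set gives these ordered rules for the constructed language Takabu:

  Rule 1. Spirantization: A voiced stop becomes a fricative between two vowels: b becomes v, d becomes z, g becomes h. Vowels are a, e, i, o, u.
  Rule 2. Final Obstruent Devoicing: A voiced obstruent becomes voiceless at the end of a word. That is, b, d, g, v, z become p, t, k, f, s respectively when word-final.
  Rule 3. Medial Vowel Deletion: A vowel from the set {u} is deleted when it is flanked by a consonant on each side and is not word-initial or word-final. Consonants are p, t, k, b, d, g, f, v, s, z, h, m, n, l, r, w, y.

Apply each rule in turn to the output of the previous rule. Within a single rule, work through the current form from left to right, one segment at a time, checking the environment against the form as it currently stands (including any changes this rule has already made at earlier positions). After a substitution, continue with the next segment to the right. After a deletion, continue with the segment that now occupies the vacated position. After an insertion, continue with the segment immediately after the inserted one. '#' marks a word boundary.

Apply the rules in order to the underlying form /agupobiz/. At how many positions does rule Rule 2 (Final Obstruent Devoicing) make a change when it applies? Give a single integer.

1

Rule 1 Spirantization: [agupobiz] → [ahupoviz]
Rule 2 Final Obstruent Devoicing: [ahupoviz] → [ahupovis]
Rule 3 Medial Vowel Deletion: [ahupovis] → [ahpovis]
Rule Rule 2 changed 1 position(s).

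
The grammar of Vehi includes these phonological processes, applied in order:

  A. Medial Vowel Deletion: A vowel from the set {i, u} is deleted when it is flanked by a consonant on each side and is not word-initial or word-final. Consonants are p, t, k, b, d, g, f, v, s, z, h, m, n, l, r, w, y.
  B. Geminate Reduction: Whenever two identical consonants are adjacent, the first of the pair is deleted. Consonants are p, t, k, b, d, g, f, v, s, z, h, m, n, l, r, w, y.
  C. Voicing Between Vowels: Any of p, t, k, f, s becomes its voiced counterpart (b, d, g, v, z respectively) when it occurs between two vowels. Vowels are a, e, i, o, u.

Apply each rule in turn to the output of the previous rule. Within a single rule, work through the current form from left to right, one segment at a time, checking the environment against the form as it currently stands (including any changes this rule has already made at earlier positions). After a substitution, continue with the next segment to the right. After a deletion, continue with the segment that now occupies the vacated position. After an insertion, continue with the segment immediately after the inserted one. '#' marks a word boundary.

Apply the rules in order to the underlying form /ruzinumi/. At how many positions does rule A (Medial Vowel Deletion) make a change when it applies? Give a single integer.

3

A Medial Vowel Deletion: [ruzinumi] → [rznmi]
B Geminate Reduction: no change — [rznmi]
C Voicing Between Vowels: no change — [rznmi]
Rule A changed 3 position(s).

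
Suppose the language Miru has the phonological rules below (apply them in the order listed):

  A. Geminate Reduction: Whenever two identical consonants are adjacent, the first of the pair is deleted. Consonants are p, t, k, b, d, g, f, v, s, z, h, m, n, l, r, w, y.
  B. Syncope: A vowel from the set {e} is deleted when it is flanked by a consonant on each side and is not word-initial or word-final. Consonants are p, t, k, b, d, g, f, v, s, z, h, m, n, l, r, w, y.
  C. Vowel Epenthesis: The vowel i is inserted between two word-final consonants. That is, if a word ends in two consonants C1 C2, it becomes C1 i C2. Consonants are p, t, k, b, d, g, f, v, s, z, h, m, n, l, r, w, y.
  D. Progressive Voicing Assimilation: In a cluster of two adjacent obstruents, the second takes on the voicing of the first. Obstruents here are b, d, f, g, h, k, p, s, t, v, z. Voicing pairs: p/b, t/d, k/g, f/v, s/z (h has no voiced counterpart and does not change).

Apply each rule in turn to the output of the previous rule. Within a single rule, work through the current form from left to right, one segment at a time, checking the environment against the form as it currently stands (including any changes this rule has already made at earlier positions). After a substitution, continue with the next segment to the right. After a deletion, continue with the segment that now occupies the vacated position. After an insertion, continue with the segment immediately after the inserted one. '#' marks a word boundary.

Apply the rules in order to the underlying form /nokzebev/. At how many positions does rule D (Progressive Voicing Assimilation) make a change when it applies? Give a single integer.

A Geminate Reduction: no change — [nokzebev]
B Syncope: [nokzebev] → [nokzbv]
C Vowel Epenthesis: [nokzbv] → [nokzbiv]
D Progressive Voicing Assimilation: [nokzbiv] → [nokspiv]
Rule D changed 2 position(s).

2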